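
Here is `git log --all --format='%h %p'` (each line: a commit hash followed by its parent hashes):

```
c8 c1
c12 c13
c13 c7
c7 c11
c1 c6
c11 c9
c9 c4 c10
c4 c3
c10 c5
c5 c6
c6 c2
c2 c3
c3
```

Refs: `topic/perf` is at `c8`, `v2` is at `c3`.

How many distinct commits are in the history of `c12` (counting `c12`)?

Walking parent pointers from c12: reachable set = {c10, c11, c12, c13, c2, c3, c4, c5, c6, c7, c9}.
That is 11 commits.

11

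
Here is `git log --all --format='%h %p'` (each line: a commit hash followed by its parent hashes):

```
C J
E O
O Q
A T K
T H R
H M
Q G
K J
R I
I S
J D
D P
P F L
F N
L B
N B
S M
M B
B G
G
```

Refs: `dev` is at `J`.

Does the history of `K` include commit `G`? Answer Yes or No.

Ancestors of K (commits reachable by following parents): {B, D, F, G, J, K, L, N, P}.
G is in that set, so it is an ancestor of K.

Yes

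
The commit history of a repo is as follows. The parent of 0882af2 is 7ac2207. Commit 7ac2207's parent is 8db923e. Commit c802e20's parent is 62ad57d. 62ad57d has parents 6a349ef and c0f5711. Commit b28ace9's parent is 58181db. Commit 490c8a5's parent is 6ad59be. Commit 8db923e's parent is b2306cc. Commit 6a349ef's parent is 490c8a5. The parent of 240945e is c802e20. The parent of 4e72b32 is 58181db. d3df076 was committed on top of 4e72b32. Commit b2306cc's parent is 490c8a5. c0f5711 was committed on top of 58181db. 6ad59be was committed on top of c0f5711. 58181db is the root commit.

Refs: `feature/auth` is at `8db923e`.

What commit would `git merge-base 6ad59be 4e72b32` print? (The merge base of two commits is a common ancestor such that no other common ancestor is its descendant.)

58181db

Ancestors of 6ad59be: {58181db, 6ad59be, c0f5711}.
Ancestors of 4e72b32: {4e72b32, 58181db}.
Common ancestors: {58181db}.
The only common ancestor is 58181db, so it is the merge base.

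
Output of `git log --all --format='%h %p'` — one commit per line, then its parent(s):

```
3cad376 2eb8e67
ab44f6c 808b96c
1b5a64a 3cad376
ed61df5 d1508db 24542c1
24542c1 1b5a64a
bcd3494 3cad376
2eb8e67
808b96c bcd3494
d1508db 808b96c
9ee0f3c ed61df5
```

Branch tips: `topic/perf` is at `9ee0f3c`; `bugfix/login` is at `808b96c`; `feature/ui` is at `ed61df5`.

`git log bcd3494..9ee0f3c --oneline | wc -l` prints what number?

Reachable from 9ee0f3c: {1b5a64a, 24542c1, 2eb8e67, 3cad376, 808b96c, 9ee0f3c, bcd3494, d1508db, ed61df5}.
Reachable from bcd3494: {2eb8e67, 3cad376, bcd3494}.
In 9ee0f3c's history but not bcd3494's: {1b5a64a, 24542c1, 808b96c, 9ee0f3c, d1508db, ed61df5} — 6 commits.

6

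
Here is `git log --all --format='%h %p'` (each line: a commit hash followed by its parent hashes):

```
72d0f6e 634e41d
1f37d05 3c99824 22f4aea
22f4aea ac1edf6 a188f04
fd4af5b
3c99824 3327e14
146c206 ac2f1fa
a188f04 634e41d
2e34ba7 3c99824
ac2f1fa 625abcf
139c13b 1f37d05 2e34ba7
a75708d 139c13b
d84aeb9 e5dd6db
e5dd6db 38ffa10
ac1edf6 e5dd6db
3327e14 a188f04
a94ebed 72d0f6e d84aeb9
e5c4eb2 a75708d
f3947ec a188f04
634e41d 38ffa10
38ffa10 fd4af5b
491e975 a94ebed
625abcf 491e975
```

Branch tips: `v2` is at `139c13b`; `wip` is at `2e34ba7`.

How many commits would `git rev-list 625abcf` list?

9

Walking parent pointers from 625abcf: reachable set = {38ffa10, 491e975, 625abcf, 634e41d, 72d0f6e, a94ebed, d84aeb9, e5dd6db, fd4af5b}.
That is 9 commits.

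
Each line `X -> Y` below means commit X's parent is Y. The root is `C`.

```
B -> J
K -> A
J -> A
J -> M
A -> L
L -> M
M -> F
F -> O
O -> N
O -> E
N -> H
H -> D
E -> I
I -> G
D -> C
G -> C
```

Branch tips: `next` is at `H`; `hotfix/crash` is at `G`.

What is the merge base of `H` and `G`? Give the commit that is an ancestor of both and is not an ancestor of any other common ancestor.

C

Ancestors of H: {C, D, H}.
Ancestors of G: {C, G}.
Common ancestors: {C}.
The only common ancestor is C, so it is the merge base.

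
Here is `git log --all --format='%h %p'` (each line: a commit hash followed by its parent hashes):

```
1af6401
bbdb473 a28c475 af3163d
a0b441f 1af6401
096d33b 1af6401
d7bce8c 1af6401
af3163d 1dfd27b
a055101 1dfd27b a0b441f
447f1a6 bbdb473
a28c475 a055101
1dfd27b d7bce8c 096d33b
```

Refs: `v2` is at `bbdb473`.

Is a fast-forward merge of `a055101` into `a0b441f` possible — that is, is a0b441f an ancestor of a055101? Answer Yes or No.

Yes

A fast-forward from a0b441f to a055101 is possible iff a0b441f is an ancestor of a055101.
Ancestors of a055101: {096d33b, 1af6401, 1dfd27b, a055101, a0b441f, d7bce8c}.
a0b441f is among them, so fast-forward is possible.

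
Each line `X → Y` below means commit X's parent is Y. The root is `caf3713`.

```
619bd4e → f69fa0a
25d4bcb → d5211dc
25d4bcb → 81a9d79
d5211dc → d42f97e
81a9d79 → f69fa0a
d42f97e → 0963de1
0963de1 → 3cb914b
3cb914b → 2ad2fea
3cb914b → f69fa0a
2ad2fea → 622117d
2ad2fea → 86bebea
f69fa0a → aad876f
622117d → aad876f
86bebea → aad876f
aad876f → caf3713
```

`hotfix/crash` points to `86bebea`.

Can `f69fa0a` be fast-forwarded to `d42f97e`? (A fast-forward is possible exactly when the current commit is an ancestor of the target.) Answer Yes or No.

A fast-forward from f69fa0a to d42f97e is possible iff f69fa0a is an ancestor of d42f97e.
Ancestors of d42f97e: {0963de1, 2ad2fea, 3cb914b, 622117d, 86bebea, aad876f, caf3713, d42f97e, f69fa0a}.
f69fa0a is among them, so fast-forward is possible.

Yes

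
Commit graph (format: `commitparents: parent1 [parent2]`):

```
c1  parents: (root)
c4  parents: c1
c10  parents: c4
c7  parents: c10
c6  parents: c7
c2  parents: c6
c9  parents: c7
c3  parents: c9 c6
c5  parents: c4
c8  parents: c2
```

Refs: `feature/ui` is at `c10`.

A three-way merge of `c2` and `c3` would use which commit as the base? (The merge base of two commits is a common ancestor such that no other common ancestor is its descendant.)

Ancestors of c2: {c1, c10, c2, c4, c6, c7}.
Ancestors of c3: {c1, c10, c3, c4, c6, c7, c9}.
Common ancestors: {c1, c10, c4, c6, c7}.
Among these, c6 is not an ancestor of any other common ancestor — it is the merge base.

c6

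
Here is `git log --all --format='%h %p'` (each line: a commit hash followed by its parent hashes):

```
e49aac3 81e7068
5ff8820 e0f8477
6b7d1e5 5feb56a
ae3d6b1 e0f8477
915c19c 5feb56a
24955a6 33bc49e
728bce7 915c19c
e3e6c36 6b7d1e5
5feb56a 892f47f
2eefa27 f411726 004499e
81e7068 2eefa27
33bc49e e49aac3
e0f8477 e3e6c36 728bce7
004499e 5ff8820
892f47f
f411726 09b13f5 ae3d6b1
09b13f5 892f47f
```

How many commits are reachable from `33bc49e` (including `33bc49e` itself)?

Walking parent pointers from 33bc49e: reachable set = {004499e, 09b13f5, 2eefa27, 33bc49e, 5feb56a, 5ff8820, 6b7d1e5, 728bce7, 81e7068, 892f47f, 915c19c, ae3d6b1, e0f8477, e3e6c36, e49aac3, f411726}.
That is 16 commits.

16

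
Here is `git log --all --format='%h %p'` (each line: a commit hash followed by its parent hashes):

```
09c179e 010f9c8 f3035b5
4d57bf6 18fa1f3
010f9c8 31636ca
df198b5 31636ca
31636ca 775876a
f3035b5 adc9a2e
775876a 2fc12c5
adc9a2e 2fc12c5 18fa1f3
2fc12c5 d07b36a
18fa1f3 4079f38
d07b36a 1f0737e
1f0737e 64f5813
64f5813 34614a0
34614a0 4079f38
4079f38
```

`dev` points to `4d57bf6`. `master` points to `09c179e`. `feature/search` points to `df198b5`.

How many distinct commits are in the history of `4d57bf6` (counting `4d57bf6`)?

Walking parent pointers from 4d57bf6: reachable set = {18fa1f3, 4079f38, 4d57bf6}.
That is 3 commits.

3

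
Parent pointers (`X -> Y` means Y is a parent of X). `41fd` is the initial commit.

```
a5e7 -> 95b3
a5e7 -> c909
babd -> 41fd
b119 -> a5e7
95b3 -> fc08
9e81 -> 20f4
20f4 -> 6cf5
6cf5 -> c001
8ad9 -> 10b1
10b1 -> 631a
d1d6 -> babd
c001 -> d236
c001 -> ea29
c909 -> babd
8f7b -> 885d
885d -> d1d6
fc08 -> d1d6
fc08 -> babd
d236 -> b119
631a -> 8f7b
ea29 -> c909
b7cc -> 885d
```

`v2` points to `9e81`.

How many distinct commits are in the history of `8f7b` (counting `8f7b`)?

5

Walking parent pointers from 8f7b: reachable set = {41fd, 885d, 8f7b, babd, d1d6}.
That is 5 commits.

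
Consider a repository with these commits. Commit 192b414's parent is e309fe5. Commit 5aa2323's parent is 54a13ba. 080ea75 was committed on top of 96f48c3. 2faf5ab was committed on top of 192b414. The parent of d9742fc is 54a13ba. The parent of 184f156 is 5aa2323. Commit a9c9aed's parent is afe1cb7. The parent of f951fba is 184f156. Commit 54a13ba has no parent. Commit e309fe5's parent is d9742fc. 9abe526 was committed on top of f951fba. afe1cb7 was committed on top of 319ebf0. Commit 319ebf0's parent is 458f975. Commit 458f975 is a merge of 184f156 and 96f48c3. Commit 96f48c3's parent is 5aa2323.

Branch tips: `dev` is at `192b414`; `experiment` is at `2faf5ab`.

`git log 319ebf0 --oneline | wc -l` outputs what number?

6

Walking parent pointers from 319ebf0: reachable set = {184f156, 319ebf0, 458f975, 54a13ba, 5aa2323, 96f48c3}.
That is 6 commits.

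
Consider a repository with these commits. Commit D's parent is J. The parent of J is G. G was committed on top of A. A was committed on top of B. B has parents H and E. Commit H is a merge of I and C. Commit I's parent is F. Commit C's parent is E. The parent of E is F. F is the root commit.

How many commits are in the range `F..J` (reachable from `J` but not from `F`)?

8

Reachable from J: {A, B, C, E, F, G, H, I, J}.
Reachable from F: {F}.
In J's history but not F's: {A, B, C, E, G, H, I, J} — 8 commits.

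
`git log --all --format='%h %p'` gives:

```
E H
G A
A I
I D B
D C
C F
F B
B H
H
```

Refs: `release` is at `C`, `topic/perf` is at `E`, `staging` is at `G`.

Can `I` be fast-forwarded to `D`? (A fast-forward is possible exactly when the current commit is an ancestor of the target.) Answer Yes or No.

A fast-forward from I to D is possible iff I is an ancestor of D.
Ancestors of D: {B, C, D, F, H}.
I is not among them, so fast-forward is not possible.

No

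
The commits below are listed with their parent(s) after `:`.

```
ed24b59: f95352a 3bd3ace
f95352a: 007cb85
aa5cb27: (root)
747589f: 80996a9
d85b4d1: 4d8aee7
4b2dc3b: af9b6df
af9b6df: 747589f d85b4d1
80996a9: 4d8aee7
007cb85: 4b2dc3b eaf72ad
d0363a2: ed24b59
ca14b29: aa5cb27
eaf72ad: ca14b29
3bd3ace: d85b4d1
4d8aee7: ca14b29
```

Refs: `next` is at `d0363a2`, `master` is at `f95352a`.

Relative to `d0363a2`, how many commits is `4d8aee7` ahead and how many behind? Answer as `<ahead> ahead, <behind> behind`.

Reachable from 4d8aee7: {4d8aee7, aa5cb27, ca14b29}.
Reachable from d0363a2: {007cb85, 3bd3ace, 4b2dc3b, 4d8aee7, 747589f, 80996a9, aa5cb27, af9b6df, ca14b29, d0363a2, d85b4d1, eaf72ad, ed24b59, f95352a}.
Only in 4d8aee7's history (ahead): {} — 0.
Only in d0363a2's history (behind): {007cb85, 3bd3ace, 4b2dc3b, 747589f, 80996a9, af9b6df, d0363a2, d85b4d1, eaf72ad, ed24b59, f95352a} — 11.

0 ahead, 11 behind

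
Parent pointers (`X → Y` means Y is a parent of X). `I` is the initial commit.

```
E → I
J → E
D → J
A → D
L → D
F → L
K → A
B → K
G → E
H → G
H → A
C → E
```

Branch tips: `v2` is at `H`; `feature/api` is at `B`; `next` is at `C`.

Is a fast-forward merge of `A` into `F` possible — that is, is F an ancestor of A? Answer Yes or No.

A fast-forward from F to A is possible iff F is an ancestor of A.
Ancestors of A: {A, D, E, I, J}.
F is not among them, so fast-forward is not possible.

No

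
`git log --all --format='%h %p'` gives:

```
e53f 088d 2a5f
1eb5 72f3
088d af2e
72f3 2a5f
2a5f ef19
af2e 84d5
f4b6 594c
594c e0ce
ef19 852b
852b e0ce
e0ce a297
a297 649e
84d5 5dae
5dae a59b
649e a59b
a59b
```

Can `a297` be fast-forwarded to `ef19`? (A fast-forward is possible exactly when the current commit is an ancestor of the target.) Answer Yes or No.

Yes

A fast-forward from a297 to ef19 is possible iff a297 is an ancestor of ef19.
Ancestors of ef19: {649e, 852b, a297, a59b, e0ce, ef19}.
a297 is among them, so fast-forward is possible.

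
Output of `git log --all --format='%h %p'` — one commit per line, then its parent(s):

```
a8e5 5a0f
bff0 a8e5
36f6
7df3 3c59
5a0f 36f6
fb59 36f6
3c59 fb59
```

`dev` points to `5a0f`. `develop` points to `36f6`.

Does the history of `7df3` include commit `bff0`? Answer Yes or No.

Ancestors of 7df3: {36f6, 3c59, 7df3, fb59}.
bff0 is not in that set, so it is not an ancestor of 7df3.

No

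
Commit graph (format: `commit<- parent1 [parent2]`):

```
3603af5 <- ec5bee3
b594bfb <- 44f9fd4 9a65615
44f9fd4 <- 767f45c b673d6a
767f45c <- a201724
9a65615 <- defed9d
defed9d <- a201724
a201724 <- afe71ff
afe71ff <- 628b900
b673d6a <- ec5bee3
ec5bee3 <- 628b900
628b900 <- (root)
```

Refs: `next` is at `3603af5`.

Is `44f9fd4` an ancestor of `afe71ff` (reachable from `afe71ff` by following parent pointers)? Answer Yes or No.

Ancestors of afe71ff: {628b900, afe71ff}.
44f9fd4 is not in that set, so it is not an ancestor of afe71ff.

No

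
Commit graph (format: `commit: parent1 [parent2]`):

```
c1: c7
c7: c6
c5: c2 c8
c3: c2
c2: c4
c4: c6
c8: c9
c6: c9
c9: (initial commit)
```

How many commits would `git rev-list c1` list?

Walking parent pointers from c1: reachable set = {c1, c6, c7, c9}.
That is 4 commits.

4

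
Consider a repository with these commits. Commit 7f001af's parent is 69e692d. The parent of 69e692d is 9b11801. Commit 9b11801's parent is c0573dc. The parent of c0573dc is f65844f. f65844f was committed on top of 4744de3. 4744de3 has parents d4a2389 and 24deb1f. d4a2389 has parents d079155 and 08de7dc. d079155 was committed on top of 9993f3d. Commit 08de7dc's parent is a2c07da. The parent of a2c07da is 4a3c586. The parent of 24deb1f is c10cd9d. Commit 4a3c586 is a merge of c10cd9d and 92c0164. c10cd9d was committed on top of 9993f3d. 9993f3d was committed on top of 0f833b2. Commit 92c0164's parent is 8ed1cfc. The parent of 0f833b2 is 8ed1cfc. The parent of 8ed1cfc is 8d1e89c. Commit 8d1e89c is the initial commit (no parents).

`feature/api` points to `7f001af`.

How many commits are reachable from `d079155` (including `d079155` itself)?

Walking parent pointers from d079155: reachable set = {0f833b2, 8d1e89c, 8ed1cfc, 9993f3d, d079155}.
That is 5 commits.

5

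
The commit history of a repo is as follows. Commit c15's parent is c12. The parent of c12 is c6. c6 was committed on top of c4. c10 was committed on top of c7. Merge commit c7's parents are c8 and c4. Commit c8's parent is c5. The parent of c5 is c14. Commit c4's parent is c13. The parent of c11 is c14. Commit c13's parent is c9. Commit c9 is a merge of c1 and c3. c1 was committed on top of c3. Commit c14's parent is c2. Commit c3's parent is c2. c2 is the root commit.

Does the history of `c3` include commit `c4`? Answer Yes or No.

No

Ancestors of c3: {c2, c3}.
c4 is not in that set, so it is not an ancestor of c3.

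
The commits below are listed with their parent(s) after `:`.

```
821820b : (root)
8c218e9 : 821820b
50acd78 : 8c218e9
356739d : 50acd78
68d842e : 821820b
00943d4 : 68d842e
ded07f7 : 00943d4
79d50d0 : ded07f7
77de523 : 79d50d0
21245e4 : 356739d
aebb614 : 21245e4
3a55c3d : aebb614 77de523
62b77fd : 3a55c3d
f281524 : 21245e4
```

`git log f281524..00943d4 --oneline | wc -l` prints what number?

2

Reachable from 00943d4: {00943d4, 68d842e, 821820b}.
Reachable from f281524: {21245e4, 356739d, 50acd78, 821820b, 8c218e9, f281524}.
In 00943d4's history but not f281524's: {00943d4, 68d842e} — 2 commits.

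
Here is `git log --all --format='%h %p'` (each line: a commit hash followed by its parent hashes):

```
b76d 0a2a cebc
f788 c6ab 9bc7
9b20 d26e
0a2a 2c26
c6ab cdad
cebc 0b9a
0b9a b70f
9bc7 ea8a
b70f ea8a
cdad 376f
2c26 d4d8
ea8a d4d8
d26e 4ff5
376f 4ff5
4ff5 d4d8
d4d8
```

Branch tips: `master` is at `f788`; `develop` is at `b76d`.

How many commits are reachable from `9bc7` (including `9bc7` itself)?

3

Walking parent pointers from 9bc7: reachable set = {9bc7, d4d8, ea8a}.
That is 3 commits.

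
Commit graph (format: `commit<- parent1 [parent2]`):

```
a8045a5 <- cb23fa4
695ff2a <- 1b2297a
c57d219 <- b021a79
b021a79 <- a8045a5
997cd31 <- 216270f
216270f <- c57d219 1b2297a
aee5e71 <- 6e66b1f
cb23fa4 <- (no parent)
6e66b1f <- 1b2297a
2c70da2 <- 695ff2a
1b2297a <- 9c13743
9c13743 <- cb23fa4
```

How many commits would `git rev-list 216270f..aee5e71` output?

2

Reachable from aee5e71: {1b2297a, 6e66b1f, 9c13743, aee5e71, cb23fa4}.
Reachable from 216270f: {1b2297a, 216270f, 9c13743, a8045a5, b021a79, c57d219, cb23fa4}.
In aee5e71's history but not 216270f's: {6e66b1f, aee5e71} — 2 commits.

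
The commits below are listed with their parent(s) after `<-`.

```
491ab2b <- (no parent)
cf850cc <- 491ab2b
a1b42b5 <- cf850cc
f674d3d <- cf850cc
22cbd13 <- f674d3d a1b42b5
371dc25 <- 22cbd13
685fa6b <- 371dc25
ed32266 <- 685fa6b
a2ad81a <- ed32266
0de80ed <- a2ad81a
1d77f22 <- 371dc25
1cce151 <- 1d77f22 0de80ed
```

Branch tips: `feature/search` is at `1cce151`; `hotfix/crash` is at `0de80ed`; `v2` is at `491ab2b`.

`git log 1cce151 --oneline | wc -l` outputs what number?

Walking parent pointers from 1cce151: reachable set = {0de80ed, 1cce151, 1d77f22, 22cbd13, 371dc25, 491ab2b, 685fa6b, a1b42b5, a2ad81a, cf850cc, ed32266, f674d3d}.
That is 12 commits.

12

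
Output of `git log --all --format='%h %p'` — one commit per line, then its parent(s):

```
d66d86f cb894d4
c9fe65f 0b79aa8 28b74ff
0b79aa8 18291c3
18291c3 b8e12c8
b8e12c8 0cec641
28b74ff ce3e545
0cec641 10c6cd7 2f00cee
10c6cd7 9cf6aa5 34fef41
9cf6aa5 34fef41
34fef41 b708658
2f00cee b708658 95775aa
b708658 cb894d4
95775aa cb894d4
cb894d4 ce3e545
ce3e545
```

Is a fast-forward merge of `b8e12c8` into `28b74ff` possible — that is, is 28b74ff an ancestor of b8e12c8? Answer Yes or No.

A fast-forward from 28b74ff to b8e12c8 is possible iff 28b74ff is an ancestor of b8e12c8.
Ancestors of b8e12c8: {0cec641, 10c6cd7, 2f00cee, 34fef41, 95775aa, 9cf6aa5, b708658, b8e12c8, cb894d4, ce3e545}.
28b74ff is not among them, so fast-forward is not possible.

No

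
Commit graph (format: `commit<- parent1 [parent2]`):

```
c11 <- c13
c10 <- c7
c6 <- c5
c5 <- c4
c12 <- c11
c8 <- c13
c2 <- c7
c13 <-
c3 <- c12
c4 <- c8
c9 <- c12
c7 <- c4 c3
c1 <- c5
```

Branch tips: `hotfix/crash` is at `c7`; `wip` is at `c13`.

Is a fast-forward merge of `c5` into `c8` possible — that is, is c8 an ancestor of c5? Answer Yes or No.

A fast-forward from c8 to c5 is possible iff c8 is an ancestor of c5.
Ancestors of c5: {c13, c4, c5, c8}.
c8 is among them, so fast-forward is possible.

Yes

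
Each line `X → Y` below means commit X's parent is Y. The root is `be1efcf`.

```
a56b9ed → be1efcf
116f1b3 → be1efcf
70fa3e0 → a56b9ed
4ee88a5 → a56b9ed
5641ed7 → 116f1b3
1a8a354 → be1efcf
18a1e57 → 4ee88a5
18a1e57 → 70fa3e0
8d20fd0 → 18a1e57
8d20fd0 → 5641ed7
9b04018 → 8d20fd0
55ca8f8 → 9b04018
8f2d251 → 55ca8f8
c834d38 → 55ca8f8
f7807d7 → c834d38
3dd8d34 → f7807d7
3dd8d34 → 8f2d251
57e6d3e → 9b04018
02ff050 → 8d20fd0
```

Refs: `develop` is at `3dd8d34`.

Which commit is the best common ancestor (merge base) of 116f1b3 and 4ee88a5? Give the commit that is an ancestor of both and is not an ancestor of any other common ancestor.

Ancestors of 116f1b3: {116f1b3, be1efcf}.
Ancestors of 4ee88a5: {4ee88a5, a56b9ed, be1efcf}.
Common ancestors: {be1efcf}.
The only common ancestor is be1efcf, so it is the merge base.

be1efcf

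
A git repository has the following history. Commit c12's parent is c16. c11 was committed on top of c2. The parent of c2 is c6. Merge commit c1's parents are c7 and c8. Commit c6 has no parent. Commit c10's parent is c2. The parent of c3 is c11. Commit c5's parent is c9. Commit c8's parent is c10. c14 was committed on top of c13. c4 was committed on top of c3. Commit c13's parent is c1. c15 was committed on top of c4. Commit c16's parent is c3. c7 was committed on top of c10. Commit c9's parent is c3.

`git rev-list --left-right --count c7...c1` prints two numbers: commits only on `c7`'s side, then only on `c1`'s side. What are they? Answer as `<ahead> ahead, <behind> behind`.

0 ahead, 2 behind

Reachable from c7: {c10, c2, c6, c7}.
Reachable from c1: {c1, c10, c2, c6, c7, c8}.
Only in c7's history (ahead): {} — 0.
Only in c1's history (behind): {c1, c8} — 2.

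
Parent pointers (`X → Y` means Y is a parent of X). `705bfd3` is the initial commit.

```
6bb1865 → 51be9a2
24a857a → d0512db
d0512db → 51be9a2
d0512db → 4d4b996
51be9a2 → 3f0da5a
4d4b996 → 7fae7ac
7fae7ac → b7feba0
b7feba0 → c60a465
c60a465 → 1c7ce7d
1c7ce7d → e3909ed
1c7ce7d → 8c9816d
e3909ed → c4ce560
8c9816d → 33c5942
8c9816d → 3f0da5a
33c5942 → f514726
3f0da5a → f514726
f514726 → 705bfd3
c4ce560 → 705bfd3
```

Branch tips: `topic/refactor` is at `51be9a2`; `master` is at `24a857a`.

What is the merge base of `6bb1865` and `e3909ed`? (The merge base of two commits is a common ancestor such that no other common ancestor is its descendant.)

705bfd3

Ancestors of 6bb1865: {3f0da5a, 51be9a2, 6bb1865, 705bfd3, f514726}.
Ancestors of e3909ed: {705bfd3, c4ce560, e3909ed}.
Common ancestors: {705bfd3}.
The only common ancestor is 705bfd3, so it is the merge base.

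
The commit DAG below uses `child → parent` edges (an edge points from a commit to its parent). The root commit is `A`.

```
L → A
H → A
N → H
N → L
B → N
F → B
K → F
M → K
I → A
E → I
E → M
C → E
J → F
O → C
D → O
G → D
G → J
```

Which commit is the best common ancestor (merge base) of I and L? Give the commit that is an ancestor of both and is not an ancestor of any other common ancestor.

A

Ancestors of I: {A, I}.
Ancestors of L: {A, L}.
Common ancestors: {A}.
The only common ancestor is A, so it is the merge base.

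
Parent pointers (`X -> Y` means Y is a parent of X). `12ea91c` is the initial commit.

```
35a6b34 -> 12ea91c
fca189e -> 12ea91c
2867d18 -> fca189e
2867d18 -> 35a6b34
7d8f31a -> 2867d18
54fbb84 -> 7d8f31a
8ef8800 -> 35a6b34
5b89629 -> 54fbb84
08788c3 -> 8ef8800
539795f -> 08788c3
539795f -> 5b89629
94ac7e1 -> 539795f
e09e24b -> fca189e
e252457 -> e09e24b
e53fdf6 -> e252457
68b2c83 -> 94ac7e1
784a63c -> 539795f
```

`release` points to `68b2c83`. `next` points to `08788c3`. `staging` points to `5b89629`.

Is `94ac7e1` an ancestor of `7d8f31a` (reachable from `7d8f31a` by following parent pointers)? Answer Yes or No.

Ancestors of 7d8f31a: {12ea91c, 2867d18, 35a6b34, 7d8f31a, fca189e}.
94ac7e1 is not in that set, so it is not an ancestor of 7d8f31a.

No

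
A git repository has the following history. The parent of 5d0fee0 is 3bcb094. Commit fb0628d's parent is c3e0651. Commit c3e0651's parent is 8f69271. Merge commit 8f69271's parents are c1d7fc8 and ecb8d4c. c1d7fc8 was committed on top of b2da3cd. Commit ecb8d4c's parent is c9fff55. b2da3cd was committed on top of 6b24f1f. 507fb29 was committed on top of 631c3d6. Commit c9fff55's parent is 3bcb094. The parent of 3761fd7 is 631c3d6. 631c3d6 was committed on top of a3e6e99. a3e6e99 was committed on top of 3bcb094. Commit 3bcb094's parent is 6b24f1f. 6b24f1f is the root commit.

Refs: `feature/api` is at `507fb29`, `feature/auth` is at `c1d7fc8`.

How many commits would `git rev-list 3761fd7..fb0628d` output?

7

Reachable from fb0628d: {3bcb094, 6b24f1f, 8f69271, b2da3cd, c1d7fc8, c3e0651, c9fff55, ecb8d4c, fb0628d}.
Reachable from 3761fd7: {3761fd7, 3bcb094, 631c3d6, 6b24f1f, a3e6e99}.
In fb0628d's history but not 3761fd7's: {8f69271, b2da3cd, c1d7fc8, c3e0651, c9fff55, ecb8d4c, fb0628d} — 7 commits.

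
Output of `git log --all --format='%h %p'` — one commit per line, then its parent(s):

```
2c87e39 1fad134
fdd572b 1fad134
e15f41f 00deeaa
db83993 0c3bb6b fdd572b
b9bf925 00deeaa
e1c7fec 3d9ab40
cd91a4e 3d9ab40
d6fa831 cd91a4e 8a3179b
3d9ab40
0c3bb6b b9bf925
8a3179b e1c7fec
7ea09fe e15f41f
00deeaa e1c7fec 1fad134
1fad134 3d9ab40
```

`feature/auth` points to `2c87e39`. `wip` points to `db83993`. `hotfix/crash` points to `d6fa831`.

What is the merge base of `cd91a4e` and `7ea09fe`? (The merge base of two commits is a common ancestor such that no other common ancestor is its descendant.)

Ancestors of cd91a4e: {3d9ab40, cd91a4e}.
Ancestors of 7ea09fe: {00deeaa, 1fad134, 3d9ab40, 7ea09fe, e15f41f, e1c7fec}.
Common ancestors: {3d9ab40}.
The only common ancestor is 3d9ab40, so it is the merge base.

3d9ab40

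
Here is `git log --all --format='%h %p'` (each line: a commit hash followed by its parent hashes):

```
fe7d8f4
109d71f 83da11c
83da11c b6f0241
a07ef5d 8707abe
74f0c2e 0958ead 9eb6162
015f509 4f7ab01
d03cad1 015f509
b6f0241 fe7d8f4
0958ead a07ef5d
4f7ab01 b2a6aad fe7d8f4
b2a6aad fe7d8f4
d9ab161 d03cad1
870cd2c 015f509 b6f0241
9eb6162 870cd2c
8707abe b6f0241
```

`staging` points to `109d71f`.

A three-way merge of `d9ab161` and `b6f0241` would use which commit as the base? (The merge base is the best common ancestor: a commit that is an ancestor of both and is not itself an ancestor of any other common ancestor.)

Ancestors of d9ab161: {015f509, 4f7ab01, b2a6aad, d03cad1, d9ab161, fe7d8f4}.
Ancestors of b6f0241: {b6f0241, fe7d8f4}.
Common ancestors: {fe7d8f4}.
The only common ancestor is fe7d8f4, so it is the merge base.

fe7d8f4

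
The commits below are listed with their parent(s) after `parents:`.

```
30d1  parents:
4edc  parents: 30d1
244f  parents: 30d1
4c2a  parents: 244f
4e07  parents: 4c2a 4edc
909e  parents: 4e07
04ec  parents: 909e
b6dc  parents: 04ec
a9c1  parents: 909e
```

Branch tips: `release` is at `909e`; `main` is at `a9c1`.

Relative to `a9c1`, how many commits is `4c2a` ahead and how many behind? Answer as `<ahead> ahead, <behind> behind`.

0 ahead, 4 behind

Reachable from 4c2a: {244f, 30d1, 4c2a}.
Reachable from a9c1: {244f, 30d1, 4c2a, 4e07, 4edc, 909e, a9c1}.
Only in 4c2a's history (ahead): {} — 0.
Only in a9c1's history (behind): {4e07, 4edc, 909e, a9c1} — 4.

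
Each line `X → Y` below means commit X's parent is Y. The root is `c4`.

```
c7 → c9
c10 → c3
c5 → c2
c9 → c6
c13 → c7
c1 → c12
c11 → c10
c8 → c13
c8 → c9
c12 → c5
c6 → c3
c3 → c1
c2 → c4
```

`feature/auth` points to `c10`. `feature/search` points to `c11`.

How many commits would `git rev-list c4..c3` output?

Reachable from c3: {c1, c12, c2, c3, c4, c5}.
Reachable from c4: {c4}.
In c3's history but not c4's: {c1, c12, c2, c3, c5} — 5 commits.

5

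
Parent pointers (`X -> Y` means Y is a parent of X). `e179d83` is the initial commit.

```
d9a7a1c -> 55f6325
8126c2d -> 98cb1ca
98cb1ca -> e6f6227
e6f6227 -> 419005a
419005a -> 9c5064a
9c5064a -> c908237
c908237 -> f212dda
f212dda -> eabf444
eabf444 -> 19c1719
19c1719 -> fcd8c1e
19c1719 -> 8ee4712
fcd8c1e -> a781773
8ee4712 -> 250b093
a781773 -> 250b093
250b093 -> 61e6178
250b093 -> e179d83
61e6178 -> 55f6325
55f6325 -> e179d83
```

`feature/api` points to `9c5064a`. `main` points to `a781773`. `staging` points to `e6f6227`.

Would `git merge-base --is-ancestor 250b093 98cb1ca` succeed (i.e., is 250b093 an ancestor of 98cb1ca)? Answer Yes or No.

Yes

Ancestors of 98cb1ca (commits reachable by following parents): {19c1719, 250b093, 419005a, 55f6325, 61e6178, 8ee4712, 98cb1ca, 9c5064a, a781773, c908237, e179d83, e6f6227, eabf444, f212dda, fcd8c1e}.
250b093 is in that set, so it is an ancestor of 98cb1ca.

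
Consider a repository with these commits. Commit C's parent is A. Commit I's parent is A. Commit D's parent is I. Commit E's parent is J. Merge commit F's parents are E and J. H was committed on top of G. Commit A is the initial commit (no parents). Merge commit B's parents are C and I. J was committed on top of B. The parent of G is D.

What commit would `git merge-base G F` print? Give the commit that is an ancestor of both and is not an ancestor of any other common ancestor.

I

Ancestors of G: {A, D, G, I}.
Ancestors of F: {A, B, C, E, F, I, J}.
Common ancestors: {A, I}.
Among these, I is not an ancestor of any other common ancestor — it is the merge base.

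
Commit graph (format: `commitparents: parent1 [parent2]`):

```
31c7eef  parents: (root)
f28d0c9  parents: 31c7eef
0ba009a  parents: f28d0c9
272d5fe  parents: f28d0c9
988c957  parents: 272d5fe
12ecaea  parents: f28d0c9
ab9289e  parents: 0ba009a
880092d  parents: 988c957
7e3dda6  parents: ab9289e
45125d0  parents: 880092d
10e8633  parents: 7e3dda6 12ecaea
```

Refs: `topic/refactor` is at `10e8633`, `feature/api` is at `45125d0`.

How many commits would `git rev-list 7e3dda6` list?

5

Walking parent pointers from 7e3dda6: reachable set = {0ba009a, 31c7eef, 7e3dda6, ab9289e, f28d0c9}.
That is 5 commits.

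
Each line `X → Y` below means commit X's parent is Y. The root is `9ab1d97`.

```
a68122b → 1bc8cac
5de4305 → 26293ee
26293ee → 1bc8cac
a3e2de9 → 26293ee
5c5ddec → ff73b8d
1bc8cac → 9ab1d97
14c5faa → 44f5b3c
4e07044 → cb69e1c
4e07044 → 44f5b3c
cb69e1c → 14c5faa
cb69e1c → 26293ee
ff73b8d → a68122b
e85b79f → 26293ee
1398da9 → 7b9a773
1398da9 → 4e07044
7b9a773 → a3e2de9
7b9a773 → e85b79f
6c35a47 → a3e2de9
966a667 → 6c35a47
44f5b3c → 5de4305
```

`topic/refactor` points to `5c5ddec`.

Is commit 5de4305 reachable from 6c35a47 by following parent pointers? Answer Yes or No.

Ancestors of 6c35a47: {1bc8cac, 26293ee, 6c35a47, 9ab1d97, a3e2de9}.
5de4305 is not in that set, so it is not an ancestor of 6c35a47.

No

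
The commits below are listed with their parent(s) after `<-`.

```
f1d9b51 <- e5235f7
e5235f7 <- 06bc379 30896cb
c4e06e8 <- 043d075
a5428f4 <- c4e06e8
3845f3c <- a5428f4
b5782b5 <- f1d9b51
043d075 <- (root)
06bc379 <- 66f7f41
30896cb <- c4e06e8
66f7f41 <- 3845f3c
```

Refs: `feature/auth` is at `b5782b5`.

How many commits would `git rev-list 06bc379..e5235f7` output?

Reachable from e5235f7: {043d075, 06bc379, 30896cb, 3845f3c, 66f7f41, a5428f4, c4e06e8, e5235f7}.
Reachable from 06bc379: {043d075, 06bc379, 3845f3c, 66f7f41, a5428f4, c4e06e8}.
In e5235f7's history but not 06bc379's: {30896cb, e5235f7} — 2 commits.

2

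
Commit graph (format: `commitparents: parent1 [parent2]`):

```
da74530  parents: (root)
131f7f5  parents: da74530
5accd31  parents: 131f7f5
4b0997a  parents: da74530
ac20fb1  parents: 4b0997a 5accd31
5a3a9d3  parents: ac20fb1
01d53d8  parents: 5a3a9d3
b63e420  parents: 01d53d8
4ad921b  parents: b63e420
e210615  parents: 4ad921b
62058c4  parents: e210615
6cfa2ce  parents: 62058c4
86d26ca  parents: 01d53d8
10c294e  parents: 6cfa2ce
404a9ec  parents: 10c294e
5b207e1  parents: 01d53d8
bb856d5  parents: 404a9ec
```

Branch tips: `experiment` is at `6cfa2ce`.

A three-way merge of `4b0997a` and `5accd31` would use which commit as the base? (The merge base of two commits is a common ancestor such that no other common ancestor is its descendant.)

Ancestors of 4b0997a: {4b0997a, da74530}.
Ancestors of 5accd31: {131f7f5, 5accd31, da74530}.
Common ancestors: {da74530}.
The only common ancestor is da74530, so it is the merge base.

da74530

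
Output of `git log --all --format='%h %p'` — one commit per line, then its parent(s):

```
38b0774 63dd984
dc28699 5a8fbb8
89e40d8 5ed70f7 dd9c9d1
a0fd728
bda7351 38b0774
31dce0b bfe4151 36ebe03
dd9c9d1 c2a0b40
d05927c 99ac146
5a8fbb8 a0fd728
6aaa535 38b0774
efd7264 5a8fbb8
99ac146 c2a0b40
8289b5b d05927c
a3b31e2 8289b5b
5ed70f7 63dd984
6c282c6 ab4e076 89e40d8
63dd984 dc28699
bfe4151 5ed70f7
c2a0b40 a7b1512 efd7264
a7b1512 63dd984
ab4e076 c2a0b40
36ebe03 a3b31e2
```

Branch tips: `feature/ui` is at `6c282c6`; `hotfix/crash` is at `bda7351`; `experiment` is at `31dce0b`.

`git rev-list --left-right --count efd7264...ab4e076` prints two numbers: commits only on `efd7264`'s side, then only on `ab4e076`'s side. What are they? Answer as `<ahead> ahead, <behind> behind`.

Reachable from efd7264: {5a8fbb8, a0fd728, efd7264}.
Reachable from ab4e076: {5a8fbb8, 63dd984, a0fd728, a7b1512, ab4e076, c2a0b40, dc28699, efd7264}.
Only in efd7264's history (ahead): {} — 0.
Only in ab4e076's history (behind): {63dd984, a7b1512, ab4e076, c2a0b40, dc28699} — 5.

0 ahead, 5 behind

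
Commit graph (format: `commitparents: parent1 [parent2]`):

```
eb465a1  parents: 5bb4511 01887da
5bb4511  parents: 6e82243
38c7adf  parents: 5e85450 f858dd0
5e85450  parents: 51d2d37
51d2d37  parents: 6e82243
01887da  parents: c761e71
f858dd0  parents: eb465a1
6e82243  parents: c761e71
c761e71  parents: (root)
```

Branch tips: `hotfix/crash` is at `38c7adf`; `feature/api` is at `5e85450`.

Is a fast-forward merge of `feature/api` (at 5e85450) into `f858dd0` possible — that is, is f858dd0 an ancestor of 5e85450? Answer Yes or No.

No

A fast-forward from f858dd0 to 5e85450 is possible iff f858dd0 is an ancestor of 5e85450.
Ancestors of 5e85450: {51d2d37, 5e85450, 6e82243, c761e71}.
f858dd0 is not among them, so fast-forward is not possible.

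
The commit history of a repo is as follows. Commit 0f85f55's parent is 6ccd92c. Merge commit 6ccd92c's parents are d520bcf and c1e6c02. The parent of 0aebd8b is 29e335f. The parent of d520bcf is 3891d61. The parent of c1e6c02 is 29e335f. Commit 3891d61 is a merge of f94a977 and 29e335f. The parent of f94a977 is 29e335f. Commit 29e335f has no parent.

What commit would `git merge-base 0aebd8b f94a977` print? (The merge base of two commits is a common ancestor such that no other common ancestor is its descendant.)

Ancestors of 0aebd8b: {0aebd8b, 29e335f}.
Ancestors of f94a977: {29e335f, f94a977}.
Common ancestors: {29e335f}.
The only common ancestor is 29e335f, so it is the merge base.

29e335f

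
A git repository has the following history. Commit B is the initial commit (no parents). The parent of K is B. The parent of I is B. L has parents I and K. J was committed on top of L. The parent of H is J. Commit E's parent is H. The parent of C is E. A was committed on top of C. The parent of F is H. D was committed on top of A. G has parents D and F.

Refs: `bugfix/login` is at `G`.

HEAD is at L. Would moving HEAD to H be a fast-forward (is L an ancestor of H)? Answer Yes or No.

A fast-forward from L to H is possible iff L is an ancestor of H.
Ancestors of H: {B, H, I, J, K, L}.
L is among them, so fast-forward is possible.

Yes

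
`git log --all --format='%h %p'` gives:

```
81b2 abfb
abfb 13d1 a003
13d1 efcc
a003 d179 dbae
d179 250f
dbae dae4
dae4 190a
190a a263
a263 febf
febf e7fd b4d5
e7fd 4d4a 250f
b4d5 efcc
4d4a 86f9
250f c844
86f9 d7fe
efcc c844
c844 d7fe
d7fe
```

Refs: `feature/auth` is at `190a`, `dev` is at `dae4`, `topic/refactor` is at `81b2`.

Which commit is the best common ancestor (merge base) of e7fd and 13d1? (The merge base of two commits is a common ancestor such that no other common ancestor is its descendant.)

c844

Ancestors of e7fd: {250f, 4d4a, 86f9, c844, d7fe, e7fd}.
Ancestors of 13d1: {13d1, c844, d7fe, efcc}.
Common ancestors: {c844, d7fe}.
Among these, c844 is not an ancestor of any other common ancestor — it is the merge base.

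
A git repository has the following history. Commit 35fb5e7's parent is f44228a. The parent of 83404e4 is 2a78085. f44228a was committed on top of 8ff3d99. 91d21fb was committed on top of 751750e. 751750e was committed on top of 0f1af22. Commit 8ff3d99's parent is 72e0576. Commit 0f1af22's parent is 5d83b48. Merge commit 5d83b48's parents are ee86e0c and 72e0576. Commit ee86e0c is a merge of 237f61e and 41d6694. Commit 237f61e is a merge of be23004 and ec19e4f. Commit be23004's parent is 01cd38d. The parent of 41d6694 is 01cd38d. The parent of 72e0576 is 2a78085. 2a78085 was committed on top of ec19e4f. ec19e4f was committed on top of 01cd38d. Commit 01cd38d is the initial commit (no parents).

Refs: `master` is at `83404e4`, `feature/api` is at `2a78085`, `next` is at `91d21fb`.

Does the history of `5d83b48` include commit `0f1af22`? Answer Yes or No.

No

Ancestors of 5d83b48: {01cd38d, 237f61e, 2a78085, 41d6694, 5d83b48, 72e0576, be23004, ec19e4f, ee86e0c}.
0f1af22 is not in that set, so it is not an ancestor of 5d83b48.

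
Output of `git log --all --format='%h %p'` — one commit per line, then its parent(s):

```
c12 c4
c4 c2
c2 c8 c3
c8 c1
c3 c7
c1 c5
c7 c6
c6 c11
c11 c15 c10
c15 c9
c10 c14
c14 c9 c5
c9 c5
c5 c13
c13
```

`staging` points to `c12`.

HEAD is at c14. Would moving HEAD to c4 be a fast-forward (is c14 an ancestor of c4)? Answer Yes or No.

A fast-forward from c14 to c4 is possible iff c14 is an ancestor of c4.
Ancestors of c4: {c1, c10, c11, c13, c14, c15, c2, c3, c4, c5, c6, c7, c8, c9}.
c14 is among them, so fast-forward is possible.

Yes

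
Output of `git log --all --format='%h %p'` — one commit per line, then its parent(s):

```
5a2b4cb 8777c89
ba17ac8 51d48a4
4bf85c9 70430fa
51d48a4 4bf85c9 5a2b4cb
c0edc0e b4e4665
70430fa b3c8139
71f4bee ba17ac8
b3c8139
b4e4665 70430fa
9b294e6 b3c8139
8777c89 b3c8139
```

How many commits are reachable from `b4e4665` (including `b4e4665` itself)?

Walking parent pointers from b4e4665: reachable set = {70430fa, b3c8139, b4e4665}.
That is 3 commits.

3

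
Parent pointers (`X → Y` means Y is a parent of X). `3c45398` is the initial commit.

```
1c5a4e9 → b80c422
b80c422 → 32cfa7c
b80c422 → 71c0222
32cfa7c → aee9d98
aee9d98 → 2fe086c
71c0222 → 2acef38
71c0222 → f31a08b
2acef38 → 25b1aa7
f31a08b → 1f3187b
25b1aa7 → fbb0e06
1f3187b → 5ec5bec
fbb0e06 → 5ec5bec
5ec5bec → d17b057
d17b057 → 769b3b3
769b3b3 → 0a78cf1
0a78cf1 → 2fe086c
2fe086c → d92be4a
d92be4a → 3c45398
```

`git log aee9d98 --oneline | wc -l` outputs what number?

4

Walking parent pointers from aee9d98: reachable set = {2fe086c, 3c45398, aee9d98, d92be4a}.
That is 4 commits.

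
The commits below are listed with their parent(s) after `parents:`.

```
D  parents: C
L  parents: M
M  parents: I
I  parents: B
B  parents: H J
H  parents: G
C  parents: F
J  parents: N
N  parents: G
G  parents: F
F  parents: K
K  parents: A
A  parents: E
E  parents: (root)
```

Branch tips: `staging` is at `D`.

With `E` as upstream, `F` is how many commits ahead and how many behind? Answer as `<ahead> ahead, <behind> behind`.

3 ahead, 0 behind

Reachable from F: {A, E, F, K}.
Reachable from E: {E}.
Only in F's history (ahead): {A, F, K} — 3.
Only in E's history (behind): {} — 0.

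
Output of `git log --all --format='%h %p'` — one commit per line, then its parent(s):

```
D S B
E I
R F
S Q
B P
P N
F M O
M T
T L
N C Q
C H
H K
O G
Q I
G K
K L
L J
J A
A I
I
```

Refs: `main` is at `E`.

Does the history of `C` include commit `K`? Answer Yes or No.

Yes

Ancestors of C (commits reachable by following parents): {A, C, H, I, J, K, L}.
K is in that set, so it is an ancestor of C.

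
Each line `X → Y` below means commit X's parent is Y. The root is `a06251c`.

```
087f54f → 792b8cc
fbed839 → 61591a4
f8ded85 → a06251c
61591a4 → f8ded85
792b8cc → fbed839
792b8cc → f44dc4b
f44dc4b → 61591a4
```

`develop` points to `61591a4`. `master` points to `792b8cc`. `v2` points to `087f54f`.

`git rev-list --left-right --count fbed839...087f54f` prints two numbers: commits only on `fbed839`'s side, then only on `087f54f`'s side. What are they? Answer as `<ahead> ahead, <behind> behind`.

Reachable from fbed839: {61591a4, a06251c, f8ded85, fbed839}.
Reachable from 087f54f: {087f54f, 61591a4, 792b8cc, a06251c, f44dc4b, f8ded85, fbed839}.
Only in fbed839's history (ahead): {} — 0.
Only in 087f54f's history (behind): {087f54f, 792b8cc, f44dc4b} — 3.

0 ahead, 3 behind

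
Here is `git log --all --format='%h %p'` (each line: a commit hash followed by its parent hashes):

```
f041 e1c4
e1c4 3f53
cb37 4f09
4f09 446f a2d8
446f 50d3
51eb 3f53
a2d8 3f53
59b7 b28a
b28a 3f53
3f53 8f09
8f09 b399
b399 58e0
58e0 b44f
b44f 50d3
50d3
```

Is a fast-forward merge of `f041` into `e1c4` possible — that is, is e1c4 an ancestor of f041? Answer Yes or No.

A fast-forward from e1c4 to f041 is possible iff e1c4 is an ancestor of f041.
Ancestors of f041: {3f53, 50d3, 58e0, 8f09, b399, b44f, e1c4, f041}.
e1c4 is among them, so fast-forward is possible.

Yes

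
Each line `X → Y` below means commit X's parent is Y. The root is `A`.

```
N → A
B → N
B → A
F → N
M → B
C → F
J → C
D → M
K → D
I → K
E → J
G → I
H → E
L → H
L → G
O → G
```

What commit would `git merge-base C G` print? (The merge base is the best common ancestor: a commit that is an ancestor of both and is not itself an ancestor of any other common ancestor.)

Ancestors of C: {A, C, F, N}.
Ancestors of G: {A, B, D, G, I, K, M, N}.
Common ancestors: {A, N}.
Among these, N is not an ancestor of any other common ancestor — it is the merge base.

N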